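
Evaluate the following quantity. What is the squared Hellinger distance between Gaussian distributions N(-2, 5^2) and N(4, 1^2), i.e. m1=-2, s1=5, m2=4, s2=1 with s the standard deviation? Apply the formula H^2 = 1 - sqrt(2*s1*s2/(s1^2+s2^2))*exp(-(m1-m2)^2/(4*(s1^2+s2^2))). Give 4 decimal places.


Squared Hellinger distance for Gaussians:
H^2 = 1 - sqrt(2*s1*s2/(s1^2+s2^2)) * exp(-(m1-m2)^2/(4*(s1^2+s2^2))).
s1^2 = 25, s2^2 = 1, s1^2+s2^2 = 26.
sqrt(2*5*1/(26)) = 0.620174.
(m1-m2)^2 = (-6)^2 = 36.
exp(-36/(4*26)) = exp(-0.346154) = 0.707404.
H^2 = 1 - 0.620174*0.707404 = 0.5613

0.5613


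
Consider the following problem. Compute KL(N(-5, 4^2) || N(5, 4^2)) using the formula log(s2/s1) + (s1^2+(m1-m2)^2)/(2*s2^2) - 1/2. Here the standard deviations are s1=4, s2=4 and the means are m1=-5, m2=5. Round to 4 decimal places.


KL divergence between normal distributions:
KL = log(s2/s1) + (s1^2 + (m1-m2)^2)/(2*s2^2) - 1/2.
log(4/4) = 0.0.
(4^2 + (-5-5)^2)/(2*4^2) = (16 + 100)/32 = 3.625.
KL = 0.0 + 3.625 - 0.5 = 3.1250

3.1250


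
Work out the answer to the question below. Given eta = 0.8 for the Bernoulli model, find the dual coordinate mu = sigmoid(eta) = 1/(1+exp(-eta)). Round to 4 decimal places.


Dual coordinate (expectation parameter) for Bernoulli:
mu = 1/(1+exp(-eta)).
eta = 0.8.
exp(-eta) = exp(-0.8) = 0.449329.
mu = 1/(1+0.449329) = 0.6900

0.6900


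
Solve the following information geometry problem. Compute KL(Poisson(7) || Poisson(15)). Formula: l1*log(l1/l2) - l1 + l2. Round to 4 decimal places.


KL divergence for Poisson:
KL = l1*log(l1/l2) - l1 + l2.
l1 = 7, l2 = 15.
log(7/15) = -0.76214.
l1*log(l1/l2) = 7 * -0.76214 = -5.33498.
KL = -5.33498 - 7 + 15 = 2.6650

2.6650


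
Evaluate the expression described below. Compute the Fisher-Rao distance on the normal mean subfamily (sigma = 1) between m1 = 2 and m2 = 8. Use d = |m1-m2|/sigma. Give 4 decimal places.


On the fixed-variance normal subfamily, geodesic distance = |m1-m2|/sigma.
|2 - 8| = 6.
sigma = 1.
d = 6/1 = 6.0000

6.0000


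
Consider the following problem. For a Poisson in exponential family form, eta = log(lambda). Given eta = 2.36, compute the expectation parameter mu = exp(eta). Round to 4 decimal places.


Expectation parameter for Poisson exponential family:
mu = exp(eta).
eta = 2.36.
mu = exp(2.36) = 10.5910

10.5910


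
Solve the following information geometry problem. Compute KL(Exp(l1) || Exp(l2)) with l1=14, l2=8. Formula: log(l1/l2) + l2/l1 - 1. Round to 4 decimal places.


KL divergence for exponential family:
KL = log(l1/l2) + l2/l1 - 1.
log(14/8) = 0.559616.
8/14 = 0.571429.
KL = 0.559616 + 0.571429 - 1 = 0.1310

0.1310


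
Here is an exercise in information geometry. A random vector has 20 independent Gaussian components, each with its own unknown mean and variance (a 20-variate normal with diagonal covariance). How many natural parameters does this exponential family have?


Exponential family dimension calculation:
Each univariate normal has two natural parameters (mu/sigma^2 and -1/(2 sigma^2)).
With 20 independent components, dim = 2 * 20 = 40.

40


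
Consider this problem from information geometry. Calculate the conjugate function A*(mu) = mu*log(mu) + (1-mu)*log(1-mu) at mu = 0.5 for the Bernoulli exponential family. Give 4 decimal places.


Legendre transform for Bernoulli:
A*(mu) = mu*log(mu) + (1-mu)*log(1-mu).
mu = 0.5, 1-mu = 0.5.
mu*log(mu) = 0.5*log(0.5) = -0.346574.
(1-mu)*log(1-mu) = 0.5*log(0.5) = -0.346574.
A* = -0.346574 + -0.346574 = -0.6931

-0.6931


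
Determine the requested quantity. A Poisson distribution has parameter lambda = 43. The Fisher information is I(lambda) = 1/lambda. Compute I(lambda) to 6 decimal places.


Fisher information for Poisson: I(lambda) = 1/lambda.
lambda = 43.
I(lambda) = 1/43 = 0.023256

0.023256


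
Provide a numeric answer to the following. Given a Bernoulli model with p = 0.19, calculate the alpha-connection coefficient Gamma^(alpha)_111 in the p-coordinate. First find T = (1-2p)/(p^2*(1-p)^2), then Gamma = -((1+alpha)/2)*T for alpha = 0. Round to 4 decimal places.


Skewness (Amari-Chentsov) tensor: T = (1-2p)/(p^2*(1-p)^2).
p = 0.19, 1-2p = 0.62, p^2 = 0.0361, (1-p)^2 = 0.6561.
T = 0.62/(0.0361 * 0.6561) = 26.176673.
In the p-coordinate, Gamma^(alpha) = Gamma^(0) - (alpha/2)*T with Gamma^(0) = (1/2)*g'(p) = -T/2,
so Gamma^(alpha) = -((1+alpha)/2)*T.
alpha = 0, -(1+alpha)/2 = -0.5.
Gamma = -0.5 * 26.176673 = -13.0883

-13.0883


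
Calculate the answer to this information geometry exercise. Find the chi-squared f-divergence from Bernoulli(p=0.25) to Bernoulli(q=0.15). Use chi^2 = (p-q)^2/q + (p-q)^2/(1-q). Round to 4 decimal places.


Chi-squared divergence between Bernoulli distributions:
chi^2 = (p-q)^2/q + (p-q)^2/(1-q).
p = 0.25, q = 0.15, p-q = 0.1.
(p-q)^2 = 0.01.
term1 = 0.01/0.15 = 0.066667.
term2 = 0.01/0.85 = 0.011765.
chi^2 = 0.066667 + 0.011765 = 0.0784

0.0784


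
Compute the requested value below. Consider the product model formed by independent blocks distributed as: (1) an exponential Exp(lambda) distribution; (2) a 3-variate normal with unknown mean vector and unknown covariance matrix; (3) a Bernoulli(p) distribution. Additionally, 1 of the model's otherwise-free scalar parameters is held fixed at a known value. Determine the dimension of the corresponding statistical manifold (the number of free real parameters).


The dimension of a statistical manifold equals the number of free
(independent) real parameters of the model. For a product of independent
blocks the parameter counts add.
- exponential (lambda): 1.
- 3-variate normal: 3 (mean) + 3*4/2 = 6 (symmetric covariance) = 9.
- Bernoulli (p): 1.
Total = 1 + 9 + 1 = 11.
1 parameter(s) fixed at known values: 11 - 1 = 10.
Dimension = 10

10


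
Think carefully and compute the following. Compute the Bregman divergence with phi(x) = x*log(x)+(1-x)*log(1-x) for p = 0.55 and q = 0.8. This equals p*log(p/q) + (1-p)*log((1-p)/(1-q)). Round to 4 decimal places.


Bregman divergence with negative entropy generator:
D = p*log(p/q) + (1-p)*log((1-p)/(1-q)).
p = 0.55, q = 0.8.
p*log(p/q) = 0.55*log(0.55/0.8) = -0.206081.
(1-p)*log((1-p)/(1-q)) = 0.45*log(0.45/0.2) = 0.364919.
D = -0.206081 + 0.364919 = 0.1588

0.1588


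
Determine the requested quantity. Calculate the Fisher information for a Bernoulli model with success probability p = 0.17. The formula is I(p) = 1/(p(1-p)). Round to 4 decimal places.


For Bernoulli(p), Fisher information is I(p) = 1/(p*(1-p)).
p = 0.17, 1-p = 0.83.
p*(1-p) = 0.1411.
I(p) = 1/0.1411 = 7.0872

7.0872


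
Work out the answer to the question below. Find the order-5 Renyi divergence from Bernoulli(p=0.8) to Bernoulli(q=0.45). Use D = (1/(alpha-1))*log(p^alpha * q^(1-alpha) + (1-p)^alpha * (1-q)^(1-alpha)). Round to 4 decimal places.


Renyi divergence of order alpha between Bernoulli distributions:
D = (1/(alpha-1))*log(p^alpha * q^(1-alpha) + (1-p)^alpha * (1-q)^(1-alpha)).
alpha = 5, p = 0.8, q = 0.45.
p^alpha * q^(1-alpha) = 0.8^5 * 0.45^-4 = 7.990977.
(1-p)^alpha * (1-q)^(1-alpha) = 0.2^5 * 0.55^-4 = 0.003497.
sum = 7.990977 + 0.003497 = 7.994474.
D = (1/4)*log(7.994474) = 0.5197

0.5197


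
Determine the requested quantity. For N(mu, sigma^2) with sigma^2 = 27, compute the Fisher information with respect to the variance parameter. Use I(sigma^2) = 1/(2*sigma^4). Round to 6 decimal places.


Fisher information for variance: I(sigma^2) = 1/(2*sigma^4).
sigma^2 = 27, so sigma^4 = 729.
I = 1/(2*729) = 1/1458 = 0.000686

0.000686


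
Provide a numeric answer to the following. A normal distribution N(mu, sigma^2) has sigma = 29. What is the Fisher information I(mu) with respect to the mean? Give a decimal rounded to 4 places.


The Fisher information for the mean of a normal distribution is I(mu) = 1/sigma^2.
sigma = 29, so sigma^2 = 841.
I(mu) = 1/841 = 0.0012

0.0012


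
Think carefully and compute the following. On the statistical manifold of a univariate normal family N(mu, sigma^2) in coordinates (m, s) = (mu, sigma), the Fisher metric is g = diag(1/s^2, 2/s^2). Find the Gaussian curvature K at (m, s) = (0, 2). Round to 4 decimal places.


The metric has the form g = (A dm^2 + B ds^2)/s^2 with A = 1, B = 2.
Substitute u = sqrt(A/B)*m: g = B*(du^2 + ds^2)/s^2, i.e. B times the
Poincare upper half-plane metric, which has constant Gaussian curvature -1.
Scaling a 2D metric by a constant c divides the Gaussian curvature by c,
so K = -1/B = -1/(2) = -0.5000 everywhere (the point (m, s) = (0, 2) is irrelevant:
the curvature is constant).
The requested Gaussian curvature is K = -0.5000.

-0.5000


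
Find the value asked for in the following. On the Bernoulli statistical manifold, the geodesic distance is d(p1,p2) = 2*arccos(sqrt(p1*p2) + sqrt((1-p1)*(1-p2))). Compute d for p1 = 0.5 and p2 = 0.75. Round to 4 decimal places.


Geodesic distance on Bernoulli manifold:
d(p1,p2) = 2*arccos(sqrt(p1*p2) + sqrt((1-p1)*(1-p2))).
sqrt(p1*p2) = sqrt(0.5*0.75) = 0.612372.
sqrt((1-p1)*(1-p2)) = sqrt(0.5*0.25) = 0.353553.
arg = 0.612372 + 0.353553 = 0.965926.
d = 2*arccos(0.965926) = 0.5236

0.5236


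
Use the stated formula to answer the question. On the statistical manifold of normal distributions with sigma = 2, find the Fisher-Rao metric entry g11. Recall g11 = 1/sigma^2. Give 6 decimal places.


For the 2-parameter normal family, the Fisher metric has:
  g11 = 1/sigma^2, g22 = 2/sigma^2.
sigma = 2, sigma^2 = 4.
g11 = 0.250000

0.250000


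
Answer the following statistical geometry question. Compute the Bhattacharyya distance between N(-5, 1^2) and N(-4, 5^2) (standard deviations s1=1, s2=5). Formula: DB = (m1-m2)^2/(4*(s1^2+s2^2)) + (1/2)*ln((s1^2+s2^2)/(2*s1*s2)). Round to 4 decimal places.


Bhattacharyya distance between two Gaussians:
DB = (m1-m2)^2/(4*(s1^2+s2^2)) + (1/2)*ln((s1^2+s2^2)/(2*s1*s2)).
(m1-m2)^2 = (-1)^2 = 1.
s1^2+s2^2 = 1 + 25 = 26.
term1 = 1/104 = 0.009615.
term2 = 0.5*ln(26/10.0) = 0.477756.
DB = 0.009615 + 0.477756 = 0.4874

0.4874


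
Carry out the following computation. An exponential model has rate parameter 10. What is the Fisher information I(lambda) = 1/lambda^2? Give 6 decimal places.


Fisher information for exponential: I(lambda) = 1/lambda^2.
lambda = 10, lambda^2 = 100.
I = 1/100 = 0.010000

0.010000


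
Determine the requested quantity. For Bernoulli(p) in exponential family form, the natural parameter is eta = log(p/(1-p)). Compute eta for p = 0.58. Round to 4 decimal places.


Natural parameter for Bernoulli: eta = log(p/(1-p)).
p = 0.58, 1-p = 0.42.
p/(1-p) = 1.380952.
eta = log(1.380952) = 0.3228

0.3228


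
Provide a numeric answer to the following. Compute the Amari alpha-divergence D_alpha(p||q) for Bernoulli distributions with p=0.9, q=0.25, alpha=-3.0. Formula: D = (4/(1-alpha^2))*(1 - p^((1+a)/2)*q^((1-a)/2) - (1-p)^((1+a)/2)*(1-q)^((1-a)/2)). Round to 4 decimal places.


Amari alpha-divergence:
D = (4/(1-alpha^2))*(1 - p^((1+a)/2)*q^((1-a)/2) - (1-p)^((1+a)/2)*(1-q)^((1-a)/2)).
alpha = -3.0, p = 0.9, q = 0.25.
e1 = (1+alpha)/2 = -1.0, e2 = (1-alpha)/2 = 2.0.
t1 = p^e1 * q^e2 = 0.9^-1.0 * 0.25^2.0 = 0.069444.
t2 = (1-p)^e1 * (1-q)^e2 = 0.1^-1.0 * 0.75^2.0 = 5.625.
4/(1-alpha^2) = -0.5.
D = -0.5*(1 - 0.069444 - 5.625) = 2.3472

2.3472


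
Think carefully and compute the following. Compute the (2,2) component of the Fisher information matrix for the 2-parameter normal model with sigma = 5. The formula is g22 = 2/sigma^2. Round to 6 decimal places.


For the 2-parameter normal family, the Fisher metric has:
  g11 = 1/sigma^2, g22 = 2/sigma^2.
sigma = 5, sigma^2 = 25.
g22 = 0.080000

0.080000


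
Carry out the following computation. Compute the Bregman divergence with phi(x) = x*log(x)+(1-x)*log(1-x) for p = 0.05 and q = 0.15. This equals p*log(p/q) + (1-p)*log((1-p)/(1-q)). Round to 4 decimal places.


Bregman divergence with negative entropy generator:
D = p*log(p/q) + (1-p)*log((1-p)/(1-q)).
p = 0.05, q = 0.15.
p*log(p/q) = 0.05*log(0.05/0.15) = -0.054931.
(1-p)*log((1-p)/(1-q)) = 0.95*log(0.95/0.85) = 0.105664.
D = -0.054931 + 0.105664 = 0.0507

0.0507


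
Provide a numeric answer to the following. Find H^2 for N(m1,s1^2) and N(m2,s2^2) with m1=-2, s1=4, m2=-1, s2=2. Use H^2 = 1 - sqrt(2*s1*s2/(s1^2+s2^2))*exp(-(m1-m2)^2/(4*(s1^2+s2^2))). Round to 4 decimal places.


Squared Hellinger distance for Gaussians:
H^2 = 1 - sqrt(2*s1*s2/(s1^2+s2^2)) * exp(-(m1-m2)^2/(4*(s1^2+s2^2))).
s1^2 = 16, s2^2 = 4, s1^2+s2^2 = 20.
sqrt(2*4*2/(20)) = 0.894427.
(m1-m2)^2 = (-1)^2 = 1.
exp(-1/(4*20)) = exp(-0.0125) = 0.987578.
H^2 = 1 - 0.894427*0.987578 = 0.1167

0.1167


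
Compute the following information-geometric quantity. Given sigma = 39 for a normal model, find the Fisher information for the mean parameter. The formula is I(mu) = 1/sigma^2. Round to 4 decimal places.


The Fisher information for the mean of a normal distribution is I(mu) = 1/sigma^2.
sigma = 39, so sigma^2 = 1521.
I(mu) = 1/1521 = 0.0007

0.0007


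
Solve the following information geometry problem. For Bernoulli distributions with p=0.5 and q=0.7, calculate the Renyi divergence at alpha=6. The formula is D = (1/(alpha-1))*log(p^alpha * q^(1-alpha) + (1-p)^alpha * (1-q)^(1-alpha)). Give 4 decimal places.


Renyi divergence of order alpha between Bernoulli distributions:
D = (1/(alpha-1))*log(p^alpha * q^(1-alpha) + (1-p)^alpha * (1-q)^(1-alpha)).
alpha = 6, p = 0.5, q = 0.7.
p^alpha * q^(1-alpha) = 0.5^6 * 0.7^-5 = 0.092967.
(1-p)^alpha * (1-q)^(1-alpha) = 0.5^6 * 0.3^-5 = 6.430041.
sum = 0.092967 + 6.430041 = 6.523008.
D = (1/5)*log(6.523008) = 0.3751

0.3751


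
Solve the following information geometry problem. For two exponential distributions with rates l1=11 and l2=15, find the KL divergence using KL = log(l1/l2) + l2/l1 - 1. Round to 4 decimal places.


KL divergence for exponential family:
KL = log(l1/l2) + l2/l1 - 1.
log(11/15) = -0.310155.
15/11 = 1.363636.
KL = -0.310155 + 1.363636 - 1 = 0.0535

0.0535


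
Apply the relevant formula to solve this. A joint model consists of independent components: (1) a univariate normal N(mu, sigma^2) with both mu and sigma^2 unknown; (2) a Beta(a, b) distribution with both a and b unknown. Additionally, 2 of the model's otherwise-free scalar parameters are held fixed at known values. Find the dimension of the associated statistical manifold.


The dimension of a statistical manifold equals the number of free
(independent) real parameters of the model. For a product of independent
blocks the parameter counts add.
- normal (mu, sigma^2): 2.
- Beta (a, b): 2.
Total = 2 + 2 = 4.
2 parameter(s) fixed at known values: 4 - 2 = 2.
Dimension = 2

2


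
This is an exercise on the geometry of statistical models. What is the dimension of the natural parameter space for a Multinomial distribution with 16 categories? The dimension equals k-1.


Exponential family dimension calculation:
For Multinomial with k=16 categories, dim = k-1 = 15.

15


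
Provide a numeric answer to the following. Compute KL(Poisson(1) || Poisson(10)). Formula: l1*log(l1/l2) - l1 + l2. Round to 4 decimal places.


KL divergence for Poisson:
KL = l1*log(l1/l2) - l1 + l2.
l1 = 1, l2 = 10.
log(1/10) = -2.302585.
l1*log(l1/l2) = 1 * -2.302585 = -2.302585.
KL = -2.302585 - 1 + 10 = 6.6974

6.6974


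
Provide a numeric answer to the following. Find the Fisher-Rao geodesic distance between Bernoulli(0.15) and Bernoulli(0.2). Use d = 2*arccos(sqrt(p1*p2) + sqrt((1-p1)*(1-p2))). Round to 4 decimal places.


Geodesic distance on Bernoulli manifold:
d(p1,p2) = 2*arccos(sqrt(p1*p2) + sqrt((1-p1)*(1-p2))).
sqrt(p1*p2) = sqrt(0.15*0.2) = 0.173205.
sqrt((1-p1)*(1-p2)) = sqrt(0.85*0.8) = 0.824621.
arg = 0.173205 + 0.824621 = 0.997826.
d = 2*arccos(0.997826) = 0.1319

0.1319


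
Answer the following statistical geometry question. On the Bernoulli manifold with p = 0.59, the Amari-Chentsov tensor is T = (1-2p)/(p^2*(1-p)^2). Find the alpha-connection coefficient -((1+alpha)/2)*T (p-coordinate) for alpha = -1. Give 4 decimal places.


Skewness (Amari-Chentsov) tensor: T = (1-2p)/(p^2*(1-p)^2).
p = 0.59, 1-2p = -0.18, p^2 = 0.3481, (1-p)^2 = 0.1681.
T = -0.18/(0.3481 * 0.1681) = -3.076102.
In the p-coordinate, Gamma^(alpha) = Gamma^(0) - (alpha/2)*T with Gamma^(0) = (1/2)*g'(p) = -T/2,
so Gamma^(alpha) = -((1+alpha)/2)*T.
alpha = -1, -(1+alpha)/2 = 0.0.
Gamma = 0.0 * -3.076102 = 0.0000

0.0000


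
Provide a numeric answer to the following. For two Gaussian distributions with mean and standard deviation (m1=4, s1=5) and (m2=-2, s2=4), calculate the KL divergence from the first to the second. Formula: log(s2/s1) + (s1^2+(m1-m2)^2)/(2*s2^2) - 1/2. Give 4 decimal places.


KL divergence between normal distributions:
KL = log(s2/s1) + (s1^2 + (m1-m2)^2)/(2*s2^2) - 1/2.
log(4/5) = -0.223144.
(5^2 + (4--2)^2)/(2*4^2) = (25 + 36)/32 = 1.90625.
KL = -0.223144 + 1.90625 - 0.5 = 1.1831

1.1831


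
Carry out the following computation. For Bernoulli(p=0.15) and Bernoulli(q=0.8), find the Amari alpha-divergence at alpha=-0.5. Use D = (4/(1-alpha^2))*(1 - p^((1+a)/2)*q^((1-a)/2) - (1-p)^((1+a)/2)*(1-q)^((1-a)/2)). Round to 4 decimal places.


Amari alpha-divergence:
D = (4/(1-alpha^2))*(1 - p^((1+a)/2)*q^((1-a)/2) - (1-p)^((1+a)/2)*(1-q)^((1-a)/2)).
alpha = -0.5, p = 0.15, q = 0.8.
e1 = (1+alpha)/2 = 0.25, e2 = (1-alpha)/2 = 0.75.
t1 = p^e1 * q^e2 = 0.15^0.25 * 0.8^0.75 = 0.52643.
t2 = (1-p)^e1 * (1-q)^e2 = 0.85^0.25 * 0.2^0.75 = 0.287162.
4/(1-alpha^2) = 5.333333.
D = 5.333333*(1 - 0.52643 - 0.287162) = 0.9942

0.9942


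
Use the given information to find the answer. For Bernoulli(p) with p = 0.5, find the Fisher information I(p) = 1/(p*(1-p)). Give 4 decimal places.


For Bernoulli(p), Fisher information is I(p) = 1/(p*(1-p)).
p = 0.5, 1-p = 0.5.
p*(1-p) = 0.25.
I(p) = 1/0.25 = 4.0000

4.0000


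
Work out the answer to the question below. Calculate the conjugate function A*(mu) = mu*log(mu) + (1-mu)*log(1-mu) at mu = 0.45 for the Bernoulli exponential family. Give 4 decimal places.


Legendre transform for Bernoulli:
A*(mu) = mu*log(mu) + (1-mu)*log(1-mu).
mu = 0.45, 1-mu = 0.55.
mu*log(mu) = 0.45*log(0.45) = -0.359328.
(1-mu)*log(1-mu) = 0.55*log(0.55) = -0.32881.
A* = -0.359328 + -0.32881 = -0.6881

-0.6881


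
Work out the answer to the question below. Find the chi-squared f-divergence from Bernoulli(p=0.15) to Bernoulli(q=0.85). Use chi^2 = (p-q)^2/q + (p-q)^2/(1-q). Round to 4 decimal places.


Chi-squared divergence between Bernoulli distributions:
chi^2 = (p-q)^2/q + (p-q)^2/(1-q).
p = 0.15, q = 0.85, p-q = -0.7.
(p-q)^2 = 0.49.
term1 = 0.49/0.85 = 0.576471.
term2 = 0.49/0.15 = 3.266667.
chi^2 = 0.576471 + 3.266667 = 3.8431

3.8431


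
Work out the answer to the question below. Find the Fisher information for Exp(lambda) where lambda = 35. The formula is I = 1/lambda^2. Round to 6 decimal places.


Fisher information for exponential: I(lambda) = 1/lambda^2.
lambda = 35, lambda^2 = 1225.
I = 1/1225 = 0.000816

0.000816


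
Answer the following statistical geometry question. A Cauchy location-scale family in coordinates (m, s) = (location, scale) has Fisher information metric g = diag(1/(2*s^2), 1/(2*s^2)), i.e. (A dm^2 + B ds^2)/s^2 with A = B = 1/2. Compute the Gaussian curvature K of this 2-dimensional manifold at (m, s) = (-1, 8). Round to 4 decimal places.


The metric has the form g = (A dm^2 + B ds^2)/s^2 with A = 1/2, B = 1/2.
Substitute u = sqrt(A/B)*m: g = B*(du^2 + ds^2)/s^2, i.e. B times the
Poincare upper half-plane metric, which has constant Gaussian curvature -1.
Scaling a 2D metric by a constant c divides the Gaussian curvature by c,
so K = -1/B = -1/(1/2) = -2.0000 everywhere (the point (m, s) = (-1, 8) is irrelevant:
the curvature is constant).
The requested Gaussian curvature is K = -2.0000.

-2.0000


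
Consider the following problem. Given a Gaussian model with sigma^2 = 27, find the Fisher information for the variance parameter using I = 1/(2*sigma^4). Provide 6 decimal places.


Fisher information for variance: I(sigma^2) = 1/(2*sigma^4).
sigma^2 = 27, so sigma^4 = 729.
I = 1/(2*729) = 1/1458 = 0.000686

0.000686


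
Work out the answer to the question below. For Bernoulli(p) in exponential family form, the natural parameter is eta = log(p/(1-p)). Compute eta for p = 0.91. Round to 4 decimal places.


Natural parameter for Bernoulli: eta = log(p/(1-p)).
p = 0.91, 1-p = 0.09.
p/(1-p) = 10.111111.
eta = log(10.111111) = 2.3136

2.3136


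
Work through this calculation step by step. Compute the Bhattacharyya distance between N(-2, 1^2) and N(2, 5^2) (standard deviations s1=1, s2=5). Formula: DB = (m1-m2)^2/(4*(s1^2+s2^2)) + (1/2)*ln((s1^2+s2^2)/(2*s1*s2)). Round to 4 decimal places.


Bhattacharyya distance between two Gaussians:
DB = (m1-m2)^2/(4*(s1^2+s2^2)) + (1/2)*ln((s1^2+s2^2)/(2*s1*s2)).
(m1-m2)^2 = (-4)^2 = 16.
s1^2+s2^2 = 1 + 25 = 26.
term1 = 16/104 = 0.153846.
term2 = 0.5*ln(26/10.0) = 0.477756.
DB = 0.153846 + 0.477756 = 0.6316

0.6316


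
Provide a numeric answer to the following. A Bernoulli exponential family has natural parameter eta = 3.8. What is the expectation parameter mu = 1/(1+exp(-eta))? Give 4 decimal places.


Dual coordinate (expectation parameter) for Bernoulli:
mu = 1/(1+exp(-eta)).
eta = 3.8.
exp(-eta) = exp(-3.8) = 0.022371.
mu = 1/(1+0.022371) = 0.9781

0.9781


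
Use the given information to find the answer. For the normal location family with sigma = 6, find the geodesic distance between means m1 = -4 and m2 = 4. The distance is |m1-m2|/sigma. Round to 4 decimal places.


On the fixed-variance normal subfamily, geodesic distance = |m1-m2|/sigma.
|-4 - 4| = 8.
sigma = 6.
d = 8/6 = 1.3333

1.3333


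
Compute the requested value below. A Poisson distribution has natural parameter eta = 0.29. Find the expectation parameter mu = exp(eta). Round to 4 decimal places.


Expectation parameter for Poisson exponential family:
mu = exp(eta).
eta = 0.29.
mu = exp(0.29) = 1.3364

1.3364


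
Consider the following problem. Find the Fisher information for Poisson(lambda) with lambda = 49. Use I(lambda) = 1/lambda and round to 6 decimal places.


Fisher information for Poisson: I(lambda) = 1/lambda.
lambda = 49.
I(lambda) = 1/49 = 0.020408

0.020408


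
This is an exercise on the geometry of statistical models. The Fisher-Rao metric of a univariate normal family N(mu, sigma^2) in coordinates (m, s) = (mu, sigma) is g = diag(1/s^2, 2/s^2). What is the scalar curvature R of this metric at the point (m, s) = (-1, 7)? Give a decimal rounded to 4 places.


The metric has the form g = (A dm^2 + B ds^2)/s^2 with A = 1, B = 2.
Substitute u = sqrt(A/B)*m: g = B*(du^2 + ds^2)/s^2, i.e. B times the
Poincare upper half-plane metric, which has constant Gaussian curvature -1.
Scaling a 2D metric by a constant c divides the Gaussian curvature by c,
so K = -1/B = -1/(2) = -0.5000 everywhere (the point (m, s) = (-1, 7) is irrelevant:
the curvature is constant).
Scalar curvature in dimension 2: R = 2K = -2/(2) = -1.0000.

-1.0000


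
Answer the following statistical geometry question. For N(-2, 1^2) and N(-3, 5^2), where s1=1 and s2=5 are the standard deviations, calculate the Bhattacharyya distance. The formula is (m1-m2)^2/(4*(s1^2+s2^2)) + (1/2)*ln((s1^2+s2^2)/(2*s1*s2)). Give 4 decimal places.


Bhattacharyya distance between two Gaussians:
DB = (m1-m2)^2/(4*(s1^2+s2^2)) + (1/2)*ln((s1^2+s2^2)/(2*s1*s2)).
(m1-m2)^2 = (1)^2 = 1.
s1^2+s2^2 = 1 + 25 = 26.
term1 = 1/104 = 0.009615.
term2 = 0.5*ln(26/10.0) = 0.477756.
DB = 0.009615 + 0.477756 = 0.4874

0.4874


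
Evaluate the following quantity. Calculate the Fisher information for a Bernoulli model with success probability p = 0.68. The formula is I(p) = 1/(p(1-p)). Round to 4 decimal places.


For Bernoulli(p), Fisher information is I(p) = 1/(p*(1-p)).
p = 0.68, 1-p = 0.32.
p*(1-p) = 0.2176.
I(p) = 1/0.2176 = 4.5956

4.5956


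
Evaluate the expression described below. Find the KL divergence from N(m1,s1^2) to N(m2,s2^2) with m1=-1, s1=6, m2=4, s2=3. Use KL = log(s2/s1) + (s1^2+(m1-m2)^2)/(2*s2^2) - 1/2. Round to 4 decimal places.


KL divergence between normal distributions:
KL = log(s2/s1) + (s1^2 + (m1-m2)^2)/(2*s2^2) - 1/2.
log(3/6) = -0.693147.
(6^2 + (-1-4)^2)/(2*3^2) = (36 + 25)/18 = 3.388889.
KL = -0.693147 + 3.388889 - 0.5 = 2.1957

2.1957


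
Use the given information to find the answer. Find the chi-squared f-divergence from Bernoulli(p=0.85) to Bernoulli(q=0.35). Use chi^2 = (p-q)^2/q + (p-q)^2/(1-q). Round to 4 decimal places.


Chi-squared divergence between Bernoulli distributions:
chi^2 = (p-q)^2/q + (p-q)^2/(1-q).
p = 0.85, q = 0.35, p-q = 0.5.
(p-q)^2 = 0.25.
term1 = 0.25/0.35 = 0.714286.
term2 = 0.25/0.65 = 0.384615.
chi^2 = 0.714286 + 0.384615 = 1.0989

1.0989


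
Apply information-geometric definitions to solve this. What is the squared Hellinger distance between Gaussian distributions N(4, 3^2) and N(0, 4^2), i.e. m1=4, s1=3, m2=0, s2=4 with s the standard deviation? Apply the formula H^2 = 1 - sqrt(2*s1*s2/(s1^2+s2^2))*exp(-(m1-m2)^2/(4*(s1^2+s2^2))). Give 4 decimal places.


Squared Hellinger distance for Gaussians:
H^2 = 1 - sqrt(2*s1*s2/(s1^2+s2^2)) * exp(-(m1-m2)^2/(4*(s1^2+s2^2))).
s1^2 = 9, s2^2 = 16, s1^2+s2^2 = 25.
sqrt(2*3*4/(25)) = 0.979796.
(m1-m2)^2 = (4)^2 = 16.
exp(-16/(4*25)) = exp(-0.16) = 0.852144.
H^2 = 1 - 0.979796*0.852144 = 0.1651

0.1651


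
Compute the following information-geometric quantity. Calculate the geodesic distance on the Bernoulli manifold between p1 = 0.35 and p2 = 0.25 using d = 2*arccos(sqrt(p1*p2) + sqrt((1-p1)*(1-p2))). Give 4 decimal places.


Geodesic distance on Bernoulli manifold:
d(p1,p2) = 2*arccos(sqrt(p1*p2) + sqrt((1-p1)*(1-p2))).
sqrt(p1*p2) = sqrt(0.35*0.25) = 0.295804.
sqrt((1-p1)*(1-p2)) = sqrt(0.65*0.75) = 0.698212.
arg = 0.295804 + 0.698212 = 0.994016.
d = 2*arccos(0.994016) = 0.2189

0.2189


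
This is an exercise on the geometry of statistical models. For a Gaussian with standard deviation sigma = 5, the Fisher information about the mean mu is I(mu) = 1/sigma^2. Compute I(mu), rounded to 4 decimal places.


The Fisher information for the mean of a normal distribution is I(mu) = 1/sigma^2.
sigma = 5, so sigma^2 = 25.
I(mu) = 1/25 = 0.0400

0.0400


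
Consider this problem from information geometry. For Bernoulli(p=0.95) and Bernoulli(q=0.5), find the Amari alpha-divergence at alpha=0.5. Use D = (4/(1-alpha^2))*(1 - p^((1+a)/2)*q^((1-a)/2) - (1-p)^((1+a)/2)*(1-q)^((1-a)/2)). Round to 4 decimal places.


Amari alpha-divergence:
D = (4/(1-alpha^2))*(1 - p^((1+a)/2)*q^((1-a)/2) - (1-p)^((1+a)/2)*(1-q)^((1-a)/2)).
alpha = 0.5, p = 0.95, q = 0.5.
e1 = (1+alpha)/2 = 0.75, e2 = (1-alpha)/2 = 0.25.
t1 = p^e1 * q^e2 = 0.95^0.75 * 0.5^0.25 = 0.809161.
t2 = (1-p)^e1 * (1-q)^e2 = 0.05^0.75 * 0.5^0.25 = 0.088914.
4/(1-alpha^2) = 5.333333.
D = 5.333333*(1 - 0.809161 - 0.088914) = 0.5436

0.5436


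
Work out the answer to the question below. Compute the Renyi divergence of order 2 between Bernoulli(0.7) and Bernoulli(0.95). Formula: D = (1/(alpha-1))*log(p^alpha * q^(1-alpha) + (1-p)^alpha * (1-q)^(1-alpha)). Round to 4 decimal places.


Renyi divergence of order alpha between Bernoulli distributions:
D = (1/(alpha-1))*log(p^alpha * q^(1-alpha) + (1-p)^alpha * (1-q)^(1-alpha)).
alpha = 2, p = 0.7, q = 0.95.
p^alpha * q^(1-alpha) = 0.7^2 * 0.95^-1 = 0.515789.
(1-p)^alpha * (1-q)^(1-alpha) = 0.3^2 * 0.05^-1 = 1.8.
sum = 0.515789 + 1.8 = 2.315789.
D = (1/1)*log(2.315789) = 0.8398

0.8398


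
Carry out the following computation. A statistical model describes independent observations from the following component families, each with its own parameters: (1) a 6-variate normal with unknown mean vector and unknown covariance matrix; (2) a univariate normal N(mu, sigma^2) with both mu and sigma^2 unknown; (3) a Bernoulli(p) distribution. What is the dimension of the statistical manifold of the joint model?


The dimension of a statistical manifold equals the number of free
(independent) real parameters of the model. For a product of independent
blocks the parameter counts add.
- 6-variate normal: 6 (mean) + 6*7/2 = 21 (symmetric covariance) = 27.
- normal (mu, sigma^2): 2.
- Bernoulli (p): 1.
Total = 27 + 2 + 1 = 30.
Dimension = 30

30


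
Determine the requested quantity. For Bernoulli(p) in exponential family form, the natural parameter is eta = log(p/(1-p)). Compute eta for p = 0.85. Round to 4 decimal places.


Natural parameter for Bernoulli: eta = log(p/(1-p)).
p = 0.85, 1-p = 0.15.
p/(1-p) = 5.666667.
eta = log(5.666667) = 1.7346

1.7346


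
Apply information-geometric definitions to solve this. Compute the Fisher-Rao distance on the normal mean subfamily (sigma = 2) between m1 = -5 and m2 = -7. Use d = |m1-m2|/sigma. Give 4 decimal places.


On the fixed-variance normal subfamily, geodesic distance = |m1-m2|/sigma.
|-5 - -7| = 2.
sigma = 2.
d = 2/2 = 1.0000

1.0000


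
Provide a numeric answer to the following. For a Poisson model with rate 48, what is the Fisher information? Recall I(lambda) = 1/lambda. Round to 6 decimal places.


Fisher information for Poisson: I(lambda) = 1/lambda.
lambda = 48.
I(lambda) = 1/48 = 0.020833

0.020833


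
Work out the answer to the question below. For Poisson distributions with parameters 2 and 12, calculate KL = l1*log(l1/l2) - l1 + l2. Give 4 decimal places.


KL divergence for Poisson:
KL = l1*log(l1/l2) - l1 + l2.
l1 = 2, l2 = 12.
log(2/12) = -1.791759.
l1*log(l1/l2) = 2 * -1.791759 = -3.583519.
KL = -3.583519 - 2 + 12 = 6.4165

6.4165


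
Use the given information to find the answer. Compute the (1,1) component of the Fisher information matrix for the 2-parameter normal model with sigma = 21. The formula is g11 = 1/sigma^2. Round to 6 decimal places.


For the 2-parameter normal family, the Fisher metric has:
  g11 = 1/sigma^2, g22 = 2/sigma^2.
sigma = 21, sigma^2 = 441.
g11 = 0.002268

0.002268


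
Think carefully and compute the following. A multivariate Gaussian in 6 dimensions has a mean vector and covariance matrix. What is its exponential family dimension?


Exponential family dimension calculation:
For 6-dim MVN: mean has 6 params, covariance has 6*7/2 = 21 unique entries.
Total dim = 6 + 21 = 27.

27


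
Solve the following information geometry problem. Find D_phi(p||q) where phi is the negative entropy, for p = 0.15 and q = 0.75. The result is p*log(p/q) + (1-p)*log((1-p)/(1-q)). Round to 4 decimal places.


Bregman divergence with negative entropy generator:
D = p*log(p/q) + (1-p)*log((1-p)/(1-q)).
p = 0.15, q = 0.75.
p*log(p/q) = 0.15*log(0.15/0.75) = -0.241416.
(1-p)*log((1-p)/(1-q)) = 0.85*log(0.85/0.25) = 1.040209.
D = -0.241416 + 1.040209 = 0.7988

0.7988


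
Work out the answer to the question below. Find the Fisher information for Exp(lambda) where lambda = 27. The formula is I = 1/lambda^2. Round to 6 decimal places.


Fisher information for exponential: I(lambda) = 1/lambda^2.
lambda = 27, lambda^2 = 729.
I = 1/729 = 0.001372

0.001372


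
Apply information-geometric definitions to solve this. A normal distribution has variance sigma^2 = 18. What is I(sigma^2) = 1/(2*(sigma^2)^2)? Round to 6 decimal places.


Fisher information for variance: I(sigma^2) = 1/(2*sigma^4).
sigma^2 = 18, so sigma^4 = 324.
I = 1/(2*324) = 1/648 = 0.001543

0.001543


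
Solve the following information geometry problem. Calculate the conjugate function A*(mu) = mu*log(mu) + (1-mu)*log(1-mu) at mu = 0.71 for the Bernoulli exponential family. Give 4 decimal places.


Legendre transform for Bernoulli:
A*(mu) = mu*log(mu) + (1-mu)*log(1-mu).
mu = 0.71, 1-mu = 0.29.
mu*log(mu) = 0.71*log(0.71) = -0.243168.
(1-mu)*log(1-mu) = 0.29*log(0.29) = -0.358984.
A* = -0.243168 + -0.358984 = -0.6022

-0.6022


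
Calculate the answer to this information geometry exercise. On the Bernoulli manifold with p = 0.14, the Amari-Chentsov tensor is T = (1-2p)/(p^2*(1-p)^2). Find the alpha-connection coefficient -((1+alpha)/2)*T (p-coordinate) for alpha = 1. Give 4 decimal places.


Skewness (Amari-Chentsov) tensor: T = (1-2p)/(p^2*(1-p)^2).
p = 0.14, 1-2p = 0.72, p^2 = 0.0196, (1-p)^2 = 0.7396.
T = 0.72/(0.0196 * 0.7396) = 49.668326.
In the p-coordinate, Gamma^(alpha) = Gamma^(0) - (alpha/2)*T with Gamma^(0) = (1/2)*g'(p) = -T/2,
so Gamma^(alpha) = -((1+alpha)/2)*T.
alpha = 1, -(1+alpha)/2 = -1.0.
Gamma = -1.0 * 49.668326 = -49.6683

-49.6683


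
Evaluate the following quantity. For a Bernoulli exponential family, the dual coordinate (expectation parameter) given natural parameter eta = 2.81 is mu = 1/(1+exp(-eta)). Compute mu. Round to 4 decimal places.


Dual coordinate (expectation parameter) for Bernoulli:
mu = 1/(1+exp(-eta)).
eta = 2.81.
exp(-eta) = exp(-2.81) = 0.060205.
mu = 1/(1+0.060205) = 0.9432

0.9432


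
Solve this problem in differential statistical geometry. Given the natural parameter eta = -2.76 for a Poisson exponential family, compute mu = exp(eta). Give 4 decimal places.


Expectation parameter for Poisson exponential family:
mu = exp(eta).
eta = -2.76.
mu = exp(-2.76) = 0.0633

0.0633


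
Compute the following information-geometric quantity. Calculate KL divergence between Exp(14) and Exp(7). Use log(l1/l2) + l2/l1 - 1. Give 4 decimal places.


KL divergence for exponential family:
KL = log(l1/l2) + l2/l1 - 1.
log(14/7) = 0.693147.
7/14 = 0.5.
KL = 0.693147 + 0.5 - 1 = 0.1931

0.1931


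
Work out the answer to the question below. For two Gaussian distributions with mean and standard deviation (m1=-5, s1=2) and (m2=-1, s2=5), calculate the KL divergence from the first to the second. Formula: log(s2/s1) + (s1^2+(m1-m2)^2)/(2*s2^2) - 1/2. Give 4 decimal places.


KL divergence between normal distributions:
KL = log(s2/s1) + (s1^2 + (m1-m2)^2)/(2*s2^2) - 1/2.
log(5/2) = 0.916291.
(2^2 + (-5--1)^2)/(2*5^2) = (4 + 16)/50 = 0.4.
KL = 0.916291 + 0.4 - 0.5 = 0.8163

0.8163


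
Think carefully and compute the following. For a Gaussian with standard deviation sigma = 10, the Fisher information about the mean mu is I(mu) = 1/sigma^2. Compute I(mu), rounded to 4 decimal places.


The Fisher information for the mean of a normal distribution is I(mu) = 1/sigma^2.
sigma = 10, so sigma^2 = 100.
I(mu) = 1/100 = 0.0100

0.0100


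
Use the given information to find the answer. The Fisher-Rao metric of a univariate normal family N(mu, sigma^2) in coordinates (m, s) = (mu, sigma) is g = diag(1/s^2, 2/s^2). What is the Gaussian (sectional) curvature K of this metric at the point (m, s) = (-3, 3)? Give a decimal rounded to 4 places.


The metric has the form g = (A dm^2 + B ds^2)/s^2 with A = 1, B = 2.
Substitute u = sqrt(A/B)*m: g = B*(du^2 + ds^2)/s^2, i.e. B times the
Poincare upper half-plane metric, which has constant Gaussian curvature -1.
Scaling a 2D metric by a constant c divides the Gaussian curvature by c,
so K = -1/B = -1/(2) = -0.5000 everywhere (the point (m, s) = (-3, 3) is irrelevant:
the curvature is constant).
The requested Gaussian curvature is K = -0.5000.

-0.5000


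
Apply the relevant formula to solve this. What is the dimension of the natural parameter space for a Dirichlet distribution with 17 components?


Exponential family dimension calculation:
Dirichlet with 17 components has 17 natural parameters.

17


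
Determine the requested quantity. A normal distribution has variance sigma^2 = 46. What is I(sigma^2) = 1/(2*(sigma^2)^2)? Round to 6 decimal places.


Fisher information for variance: I(sigma^2) = 1/(2*sigma^4).
sigma^2 = 46, so sigma^4 = 2116.
I = 1/(2*2116) = 1/4232 = 0.000236

0.000236


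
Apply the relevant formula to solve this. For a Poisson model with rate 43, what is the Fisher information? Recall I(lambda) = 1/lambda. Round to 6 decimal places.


Fisher information for Poisson: I(lambda) = 1/lambda.
lambda = 43.
I(lambda) = 1/43 = 0.023256

0.023256


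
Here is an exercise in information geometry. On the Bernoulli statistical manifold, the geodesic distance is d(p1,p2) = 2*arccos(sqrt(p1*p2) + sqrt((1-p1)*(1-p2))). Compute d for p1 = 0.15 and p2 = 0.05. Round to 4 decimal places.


Geodesic distance on Bernoulli manifold:
d(p1,p2) = 2*arccos(sqrt(p1*p2) + sqrt((1-p1)*(1-p2))).
sqrt(p1*p2) = sqrt(0.15*0.05) = 0.086603.
sqrt((1-p1)*(1-p2)) = sqrt(0.85*0.95) = 0.89861.
arg = 0.086603 + 0.89861 = 0.985213.
d = 2*arccos(0.985213) = 0.3444

0.3444


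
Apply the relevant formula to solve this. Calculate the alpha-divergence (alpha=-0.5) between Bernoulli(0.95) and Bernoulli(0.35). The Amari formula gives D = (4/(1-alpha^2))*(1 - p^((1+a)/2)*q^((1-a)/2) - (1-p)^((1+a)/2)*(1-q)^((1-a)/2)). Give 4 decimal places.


Amari alpha-divergence:
D = (4/(1-alpha^2))*(1 - p^((1+a)/2)*q^((1-a)/2) - (1-p)^((1+a)/2)*(1-q)^((1-a)/2)).
alpha = -0.5, p = 0.95, q = 0.35.
e1 = (1+alpha)/2 = 0.25, e2 = (1-alpha)/2 = 0.75.
t1 = p^e1 * q^e2 = 0.95^0.25 * 0.35^0.75 = 0.449244.
t2 = (1-p)^e1 * (1-q)^e2 = 0.05^0.25 * 0.65^0.75 = 0.342316.
4/(1-alpha^2) = 5.333333.
D = 5.333333*(1 - 0.449244 - 0.342316) = 1.1117

1.1117


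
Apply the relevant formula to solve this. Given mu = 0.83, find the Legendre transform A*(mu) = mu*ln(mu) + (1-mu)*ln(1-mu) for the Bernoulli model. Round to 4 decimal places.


Legendre transform for Bernoulli:
A*(mu) = mu*log(mu) + (1-mu)*log(1-mu).
mu = 0.83, 1-mu = 0.17.
mu*log(mu) = 0.83*log(0.83) = -0.154654.
(1-mu)*log(1-mu) = 0.17*log(0.17) = -0.301233.
A* = -0.154654 + -0.301233 = -0.4559

-0.4559


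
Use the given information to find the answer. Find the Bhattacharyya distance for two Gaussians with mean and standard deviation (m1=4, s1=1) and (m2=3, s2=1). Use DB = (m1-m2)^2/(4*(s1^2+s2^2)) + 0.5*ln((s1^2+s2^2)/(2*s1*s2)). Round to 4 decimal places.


Bhattacharyya distance between two Gaussians:
DB = (m1-m2)^2/(4*(s1^2+s2^2)) + (1/2)*ln((s1^2+s2^2)/(2*s1*s2)).
(m1-m2)^2 = (1)^2 = 1.
s1^2+s2^2 = 1 + 1 = 2.
term1 = 1/8 = 0.125.
term2 = 0.5*ln(2/2.0) = 0.0.
DB = 0.125 + 0.0 = 0.1250

0.1250


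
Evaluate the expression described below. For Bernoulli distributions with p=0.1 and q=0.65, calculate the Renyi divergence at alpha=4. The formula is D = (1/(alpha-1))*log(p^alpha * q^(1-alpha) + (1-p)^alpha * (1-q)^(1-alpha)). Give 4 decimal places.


Renyi divergence of order alpha between Bernoulli distributions:
D = (1/(alpha-1))*log(p^alpha * q^(1-alpha) + (1-p)^alpha * (1-q)^(1-alpha)).
alpha = 4, p = 0.1, q = 0.65.
p^alpha * q^(1-alpha) = 0.1^4 * 0.65^-3 = 0.000364.
(1-p)^alpha * (1-q)^(1-alpha) = 0.9^4 * 0.35^-3 = 15.302624.
sum = 0.000364 + 15.302624 = 15.302988.
D = (1/3)*log(15.302988) = 0.9093

0.9093


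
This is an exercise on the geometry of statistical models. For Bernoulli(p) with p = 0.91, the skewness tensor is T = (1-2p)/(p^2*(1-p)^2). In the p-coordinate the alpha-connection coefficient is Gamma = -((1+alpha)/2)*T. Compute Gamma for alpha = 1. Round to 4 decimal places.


Skewness (Amari-Chentsov) tensor: T = (1-2p)/(p^2*(1-p)^2).
p = 0.91, 1-2p = -0.82, p^2 = 0.8281, (1-p)^2 = 0.0081.
T = -0.82/(0.8281 * 0.0081) = -122.249206.
In the p-coordinate, Gamma^(alpha) = Gamma^(0) - (alpha/2)*T with Gamma^(0) = (1/2)*g'(p) = -T/2,
so Gamma^(alpha) = -((1+alpha)/2)*T.
alpha = 1, -(1+alpha)/2 = -1.0.
Gamma = -1.0 * -122.249206 = 122.2492

122.2492


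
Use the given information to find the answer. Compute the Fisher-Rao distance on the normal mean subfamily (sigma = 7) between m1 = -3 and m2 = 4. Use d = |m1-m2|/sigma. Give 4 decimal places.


On the fixed-variance normal subfamily, geodesic distance = |m1-m2|/sigma.
|-3 - 4| = 7.
sigma = 7.
d = 7/7 = 1.0000

1.0000


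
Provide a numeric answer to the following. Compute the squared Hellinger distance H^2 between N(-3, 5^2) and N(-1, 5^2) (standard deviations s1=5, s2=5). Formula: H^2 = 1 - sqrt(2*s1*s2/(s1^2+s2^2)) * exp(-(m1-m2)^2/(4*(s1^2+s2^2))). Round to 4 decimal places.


Squared Hellinger distance for Gaussians:
H^2 = 1 - sqrt(2*s1*s2/(s1^2+s2^2)) * exp(-(m1-m2)^2/(4*(s1^2+s2^2))).
s1^2 = 25, s2^2 = 25, s1^2+s2^2 = 50.
sqrt(2*5*5/(50)) = 1.0.
(m1-m2)^2 = (-2)^2 = 4.
exp(-4/(4*50)) = exp(-0.02) = 0.980199.
H^2 = 1 - 1.0*0.980199 = 0.0198

0.0198
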